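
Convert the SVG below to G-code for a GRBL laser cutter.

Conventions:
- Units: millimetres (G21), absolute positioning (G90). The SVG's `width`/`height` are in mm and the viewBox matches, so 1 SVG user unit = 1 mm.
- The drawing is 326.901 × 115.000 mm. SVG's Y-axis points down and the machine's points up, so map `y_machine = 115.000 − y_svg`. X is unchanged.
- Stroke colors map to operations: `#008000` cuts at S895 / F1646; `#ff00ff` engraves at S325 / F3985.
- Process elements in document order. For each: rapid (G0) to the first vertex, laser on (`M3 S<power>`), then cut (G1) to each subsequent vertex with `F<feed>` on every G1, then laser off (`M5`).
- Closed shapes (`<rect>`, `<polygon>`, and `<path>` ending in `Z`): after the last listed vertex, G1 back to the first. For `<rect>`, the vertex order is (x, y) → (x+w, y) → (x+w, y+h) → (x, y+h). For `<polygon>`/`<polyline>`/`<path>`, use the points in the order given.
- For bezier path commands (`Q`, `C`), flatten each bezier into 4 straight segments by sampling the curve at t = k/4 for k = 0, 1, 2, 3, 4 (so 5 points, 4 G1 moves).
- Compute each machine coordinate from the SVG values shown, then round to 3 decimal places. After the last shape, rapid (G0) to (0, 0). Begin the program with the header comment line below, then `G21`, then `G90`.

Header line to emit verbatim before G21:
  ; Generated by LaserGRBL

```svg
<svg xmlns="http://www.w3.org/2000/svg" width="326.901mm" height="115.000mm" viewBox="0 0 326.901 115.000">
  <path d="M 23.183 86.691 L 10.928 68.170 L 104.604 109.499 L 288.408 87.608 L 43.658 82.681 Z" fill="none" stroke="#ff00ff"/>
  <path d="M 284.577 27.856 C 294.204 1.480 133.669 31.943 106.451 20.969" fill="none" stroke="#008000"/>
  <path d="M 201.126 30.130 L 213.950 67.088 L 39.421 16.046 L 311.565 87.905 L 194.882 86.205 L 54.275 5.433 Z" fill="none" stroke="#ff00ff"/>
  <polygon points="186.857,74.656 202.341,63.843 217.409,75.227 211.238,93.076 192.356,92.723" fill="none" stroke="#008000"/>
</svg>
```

Since the viewBox matches the mm dimensions, user units are millimetres directly. The only transform is the Y-flip y_m = 115.000 − y_svg.

Shape 1 is a closed polygon drawn with `<path>`. Its stroke #ff00ff means engrave at S325, F3985. After flipping Y the toolpath is (23.183,28.309) → (10.928,46.830) → (104.604,5.501) → (288.408,27.392) → (43.658,32.319) → (23.183,28.309), returning to the start.

Shape 2 is a cubic bezier drawn with `<path>`. Its stroke #008000 means cut at S895, F1646. After flipping Y the toolpath is (284.577,87.144) → (264.634,97.804) → (209.331,96.363) → (147.120,92.034) → (106.451,94.031).

Shape 3 is a closed polygon drawn with `<path>`. Its stroke #ff00ff means engrave at S325, F3985. After flipping Y the toolpath is (201.126,84.870) → (213.950,47.912) → (39.421,98.954) → (311.565,27.095) → (194.882,28.795) → (54.275,109.567) → (201.126,84.870), returning to the start.

Shape 4 is a regular polygon drawn with `<polygon>`. Its stroke #008000 means cut at S895, F1646. After flipping Y the toolpath is (186.857,40.344) → (202.341,51.157) → (217.409,39.773) → (211.238,21.924) → (192.356,22.277) → (186.857,40.344), returning to the start.

; Generated by LaserGRBL
G21
G90
G0 X23.183 Y28.309
M3 S325
G1 X10.928 Y46.830 F3985
G1 X104.604 Y5.501 F3985
G1 X288.408 Y27.392 F3985
G1 X43.658 Y32.319 F3985
G1 X23.183 Y28.309 F3985
M5
G0 X284.577 Y87.144
M3 S895
G1 X264.634 Y97.804 F1646
G1 X209.331 Y96.363 F1646
G1 X147.120 Y92.034 F1646
G1 X106.451 Y94.031 F1646
M5
G0 X201.126 Y84.870
M3 S325
G1 X213.950 Y47.912 F3985
G1 X39.421 Y98.954 F3985
G1 X311.565 Y27.095 F3985
G1 X194.882 Y28.795 F3985
G1 X54.275 Y109.567 F3985
G1 X201.126 Y84.870 F3985
M5
G0 X186.857 Y40.344
M3 S895
G1 X202.341 Y51.157 F1646
G1 X217.409 Y39.773 F1646
G1 X211.238 Y21.924 F1646
G1 X192.356 Y22.277 F1646
G1 X186.857 Y40.344 F1646
M5
G0 X0.000 Y0.000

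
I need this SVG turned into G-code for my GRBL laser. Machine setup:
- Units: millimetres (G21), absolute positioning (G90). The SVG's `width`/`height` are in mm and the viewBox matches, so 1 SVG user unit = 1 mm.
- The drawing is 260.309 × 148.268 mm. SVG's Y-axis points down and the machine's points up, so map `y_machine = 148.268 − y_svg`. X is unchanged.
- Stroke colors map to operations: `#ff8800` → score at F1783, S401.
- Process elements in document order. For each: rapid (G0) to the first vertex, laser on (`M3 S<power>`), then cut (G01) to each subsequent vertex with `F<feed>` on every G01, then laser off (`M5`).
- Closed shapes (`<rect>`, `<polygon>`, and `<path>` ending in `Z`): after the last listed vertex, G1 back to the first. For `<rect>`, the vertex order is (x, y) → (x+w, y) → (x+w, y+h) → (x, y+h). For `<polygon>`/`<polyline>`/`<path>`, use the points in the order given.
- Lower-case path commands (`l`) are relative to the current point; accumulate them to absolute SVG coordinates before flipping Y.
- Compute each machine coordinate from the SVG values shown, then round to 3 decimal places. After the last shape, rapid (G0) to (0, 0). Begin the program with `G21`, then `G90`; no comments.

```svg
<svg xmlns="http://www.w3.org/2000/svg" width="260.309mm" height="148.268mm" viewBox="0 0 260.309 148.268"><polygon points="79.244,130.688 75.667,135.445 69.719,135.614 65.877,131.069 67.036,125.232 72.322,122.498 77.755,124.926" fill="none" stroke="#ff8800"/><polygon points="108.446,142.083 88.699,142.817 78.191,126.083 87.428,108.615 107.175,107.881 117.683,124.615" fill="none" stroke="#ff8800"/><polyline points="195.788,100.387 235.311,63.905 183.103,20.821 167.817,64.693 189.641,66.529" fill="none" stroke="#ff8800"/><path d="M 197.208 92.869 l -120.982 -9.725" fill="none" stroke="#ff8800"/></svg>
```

G21
G90
G0 X79.244 Y17.580
M3 S401
G01 X75.667 Y12.823 F1783
G01 X69.719 Y12.654 F1783
G01 X65.877 Y17.199 F1783
G01 X67.036 Y23.036 F1783
G01 X72.322 Y25.770 F1783
G01 X77.755 Y23.342 F1783
G01 X79.244 Y17.580 F1783
M5
G0 X108.446 Y6.185
M3 S401
G01 X88.699 Y5.451 F1783
G01 X78.191 Y22.185 F1783
G01 X87.428 Y39.653 F1783
G01 X107.175 Y40.387 F1783
G01 X117.683 Y23.653 F1783
G01 X108.446 Y6.185 F1783
M5
G0 X195.788 Y47.881
M3 S401
G01 X235.311 Y84.363 F1783
G01 X183.103 Y127.447 F1783
G01 X167.817 Y83.575 F1783
G01 X189.641 Y81.739 F1783
M5
G0 X197.208 Y55.399
M3 S401
G01 X76.226 Y65.124 F1783
M5
G0 X0.000 Y0.000

viewBox `0 0 260.309 148.268` with mm width/height → 1 unit = 1 mm. Flip: y_m = 148.268 − y_svg.

**Shape 1** — `<polygon>` regular polygon, stroke `#ff8800` → score (S401, F1783). Machine vertices: (79.244,17.580) → (75.667,12.823) → (69.719,12.654) → (65.877,17.199) → (67.036,23.036) → (72.322,25.770) → (77.755,23.342) → (79.244,17.580). Closed: final G1 returns to the first vertex.

**Shape 2** — `<polygon>` regular polygon, stroke `#ff8800` → score (S401, F1783). Machine vertices: (108.446,6.185) → (88.699,5.451) → (78.191,22.185) → (87.428,39.653) → (107.175,40.387) → (117.683,23.653) → (108.446,6.185). Closed: final G1 returns to the first vertex.

**Shape 3** — `<polyline>` open polyline, stroke `#ff8800` → score (S401, F1783). Machine vertices: (195.788,47.881) → (235.311,84.363) → (183.103,127.447) → (167.817,83.575) → (189.641,81.739). Open path.

**Shape 4** — `<path>` line segment, stroke `#ff8800` → score (S401, F1783). Machine vertices: (197.208,55.399) → (76.226,65.124). Open path.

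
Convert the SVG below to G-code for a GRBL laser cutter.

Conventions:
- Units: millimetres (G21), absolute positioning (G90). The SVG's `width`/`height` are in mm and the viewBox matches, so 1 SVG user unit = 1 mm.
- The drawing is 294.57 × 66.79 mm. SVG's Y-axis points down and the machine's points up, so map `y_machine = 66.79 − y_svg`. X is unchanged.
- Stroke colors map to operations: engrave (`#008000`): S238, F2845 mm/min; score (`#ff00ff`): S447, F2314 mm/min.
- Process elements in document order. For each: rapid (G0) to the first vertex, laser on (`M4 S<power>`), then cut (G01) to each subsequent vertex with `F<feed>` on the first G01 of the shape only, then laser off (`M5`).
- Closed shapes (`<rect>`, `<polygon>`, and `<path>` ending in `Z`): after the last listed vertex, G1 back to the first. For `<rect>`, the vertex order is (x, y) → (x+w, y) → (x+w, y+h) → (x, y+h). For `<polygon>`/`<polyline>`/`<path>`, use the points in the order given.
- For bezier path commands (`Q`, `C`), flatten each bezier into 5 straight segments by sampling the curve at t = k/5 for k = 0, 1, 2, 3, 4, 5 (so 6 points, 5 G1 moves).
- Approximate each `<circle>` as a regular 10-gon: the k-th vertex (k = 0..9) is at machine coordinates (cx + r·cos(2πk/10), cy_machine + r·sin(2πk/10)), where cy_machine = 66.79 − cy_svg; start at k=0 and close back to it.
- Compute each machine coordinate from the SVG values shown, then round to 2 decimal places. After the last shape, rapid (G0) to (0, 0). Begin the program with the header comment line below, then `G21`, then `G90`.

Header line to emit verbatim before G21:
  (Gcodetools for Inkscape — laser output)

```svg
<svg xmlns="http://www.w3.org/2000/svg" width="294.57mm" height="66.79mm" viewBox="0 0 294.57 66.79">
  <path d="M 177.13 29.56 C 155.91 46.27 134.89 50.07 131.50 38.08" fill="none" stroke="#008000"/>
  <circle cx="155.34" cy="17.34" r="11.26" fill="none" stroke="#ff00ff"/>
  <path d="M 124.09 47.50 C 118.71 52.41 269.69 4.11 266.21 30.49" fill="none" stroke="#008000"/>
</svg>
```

viewBox `0 0 294.57 66.79` with mm width/height → 1 unit = 1 mm. Flip: y_m = 66.79 − y_svg.

**Shape 1** — `<path>` cubic bezier, stroke `#008000` → engrave (S238, F2845). Control points (SVG): P0=(177.13,29.56), P1=(155.91,46.27), P2=(134.89,50.07), P3=(131.50,38.08); sampled at t=k/5. Machine vertices: (177.13,37.23) → (164.56,28.78) → (152.88,23.56) → (142.91,21.72) → (135.51,23.39) → (131.50,28.71). Open path.

**Shape 2** — `<circle>` circle, stroke `#ff00ff` → score (S447, F2314). Machine vertices: (166.60,49.45) → (164.45,56.07) → (158.82,60.16) → (151.86,60.16) → (146.23,56.07) → (144.08,49.45) → (146.23,42.83) → (151.86,38.74) → (158.82,38.74) → (164.45,42.83) → (166.60,49.45). Closed: final G1 returns to the first vertex.

**Shape 3** — `<path>` cubic bezier, stroke `#008000` → engrave (S238, F2845). Control points (SVG): P0=(124.09,47.50), P1=(118.71,52.41), P2=(269.69,4.11), P3=(266.21,30.49); sampled at t=k/5. Machine vertices: (124.09,19.29) → (137.14,21.71) → (172.79,30.75) → (216.14,40.29) → (252.25,44.19) → (266.21,36.30). Open path.

(Gcodetools for Inkscape — laser output)
G21
G90
G0 X177.13 Y37.23
M4 S238
G01 X164.56 Y28.78 F2845
G01 X152.88 Y23.56
G01 X142.91 Y21.72
G01 X135.51 Y23.39
G01 X131.50 Y28.71
M5
G0 X166.60 Y49.45
M4 S447
G01 X164.45 Y56.07 F2314
G01 X158.82 Y60.16
G01 X151.86 Y60.16
G01 X146.23 Y56.07
G01 X144.08 Y49.45
G01 X146.23 Y42.83
G01 X151.86 Y38.74
G01 X158.82 Y38.74
G01 X164.45 Y42.83
G01 X166.60 Y49.45
M5
G0 X124.09 Y19.29
M4 S238
G01 X137.14 Y21.71 F2845
G01 X172.79 Y30.75
G01 X216.14 Y40.29
G01 X252.25 Y44.19
G01 X266.21 Y36.30
M5
G0 X0.00 Y0.00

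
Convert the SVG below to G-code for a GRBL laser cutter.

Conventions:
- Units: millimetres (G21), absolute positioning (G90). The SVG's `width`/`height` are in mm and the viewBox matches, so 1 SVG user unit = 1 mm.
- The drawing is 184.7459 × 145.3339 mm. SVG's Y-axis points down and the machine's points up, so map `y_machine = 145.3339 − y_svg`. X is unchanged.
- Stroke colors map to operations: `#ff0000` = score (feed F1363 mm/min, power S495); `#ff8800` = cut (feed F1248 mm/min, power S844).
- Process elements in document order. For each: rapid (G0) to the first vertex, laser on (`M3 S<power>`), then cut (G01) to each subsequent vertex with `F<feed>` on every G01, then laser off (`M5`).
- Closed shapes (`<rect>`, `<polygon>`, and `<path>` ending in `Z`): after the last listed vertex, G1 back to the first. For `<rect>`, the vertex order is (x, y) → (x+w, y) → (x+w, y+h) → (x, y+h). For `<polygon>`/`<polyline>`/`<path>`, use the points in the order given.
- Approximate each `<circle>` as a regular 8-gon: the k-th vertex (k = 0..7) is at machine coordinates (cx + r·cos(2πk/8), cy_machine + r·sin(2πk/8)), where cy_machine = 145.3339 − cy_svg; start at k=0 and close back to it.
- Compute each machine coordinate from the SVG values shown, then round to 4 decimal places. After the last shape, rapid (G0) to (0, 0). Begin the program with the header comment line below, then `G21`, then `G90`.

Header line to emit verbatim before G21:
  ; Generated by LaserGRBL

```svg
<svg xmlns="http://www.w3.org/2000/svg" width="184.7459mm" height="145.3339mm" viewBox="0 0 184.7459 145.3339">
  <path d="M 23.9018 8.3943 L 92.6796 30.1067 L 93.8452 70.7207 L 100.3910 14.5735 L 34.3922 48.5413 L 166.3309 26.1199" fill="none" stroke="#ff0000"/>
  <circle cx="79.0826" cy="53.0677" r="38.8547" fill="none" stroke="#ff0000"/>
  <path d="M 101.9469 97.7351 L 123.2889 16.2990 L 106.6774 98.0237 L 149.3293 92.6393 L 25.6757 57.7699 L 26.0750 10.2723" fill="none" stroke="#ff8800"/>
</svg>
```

; Generated by LaserGRBL
G21
G90
G0 X23.9018 Y136.9396
M3 S495
G01 X92.6796 Y115.2272 F1363
G01 X93.8452 Y74.6132 F1363
G01 X100.3910 Y130.7604 F1363
G01 X34.3922 Y96.7926 F1363
G01 X166.3309 Y119.2140 F1363
M5
G0 X117.9373 Y92.2662
M3 S495
G01 X106.5570 Y119.7406 F1363
G01 X79.0826 Y131.1209 F1363
G01 X51.6082 Y119.7406 F1363
G01 X40.2279 Y92.2662 F1363
G01 X51.6082 Y64.7918 F1363
G01 X79.0826 Y53.4115 F1363
G01 X106.5570 Y64.7918 F1363
G01 X117.9373 Y92.2662 F1363
M5
G0 X101.9469 Y47.5988
M3 S844
G01 X123.2889 Y129.0349 F1248
G01 X106.6774 Y47.3102 F1248
G01 X149.3293 Y52.6946 F1248
G01 X25.6757 Y87.5640 F1248
G01 X26.0750 Y135.0616 F1248
M5
G0 X0.0000 Y0.0000

1 u = 1 mm; y_m = 145.3339 − y.

[1] `<path>` open polyline, #ff0000→score S495 F1363: (23.9018,136.9396) → (92.6796,115.2272) → (93.8452,74.6132) → (100.3910,130.7604) → (34.3922,96.7926) → (166.3309,119.2140)

[2] `<circle>` circle, #ff0000→score S495 F1363: (117.9373,92.2662) → (106.5570,119.7406) → (79.0826,131.1209) → (51.6082,119.7406) → (40.2279,92.2662) → (51.6082,64.7918) → (79.0826,53.4115) → (106.5570,64.7918) → (117.9373,92.2662) (closed)

[3] `<path>` open polyline, #ff8800→cut S844 F1248: (101.9469,47.5988) → (123.2889,129.0349) → (106.6774,47.3102) → (149.3293,52.6946) → (25.6757,87.5640) → (26.0750,135.0616)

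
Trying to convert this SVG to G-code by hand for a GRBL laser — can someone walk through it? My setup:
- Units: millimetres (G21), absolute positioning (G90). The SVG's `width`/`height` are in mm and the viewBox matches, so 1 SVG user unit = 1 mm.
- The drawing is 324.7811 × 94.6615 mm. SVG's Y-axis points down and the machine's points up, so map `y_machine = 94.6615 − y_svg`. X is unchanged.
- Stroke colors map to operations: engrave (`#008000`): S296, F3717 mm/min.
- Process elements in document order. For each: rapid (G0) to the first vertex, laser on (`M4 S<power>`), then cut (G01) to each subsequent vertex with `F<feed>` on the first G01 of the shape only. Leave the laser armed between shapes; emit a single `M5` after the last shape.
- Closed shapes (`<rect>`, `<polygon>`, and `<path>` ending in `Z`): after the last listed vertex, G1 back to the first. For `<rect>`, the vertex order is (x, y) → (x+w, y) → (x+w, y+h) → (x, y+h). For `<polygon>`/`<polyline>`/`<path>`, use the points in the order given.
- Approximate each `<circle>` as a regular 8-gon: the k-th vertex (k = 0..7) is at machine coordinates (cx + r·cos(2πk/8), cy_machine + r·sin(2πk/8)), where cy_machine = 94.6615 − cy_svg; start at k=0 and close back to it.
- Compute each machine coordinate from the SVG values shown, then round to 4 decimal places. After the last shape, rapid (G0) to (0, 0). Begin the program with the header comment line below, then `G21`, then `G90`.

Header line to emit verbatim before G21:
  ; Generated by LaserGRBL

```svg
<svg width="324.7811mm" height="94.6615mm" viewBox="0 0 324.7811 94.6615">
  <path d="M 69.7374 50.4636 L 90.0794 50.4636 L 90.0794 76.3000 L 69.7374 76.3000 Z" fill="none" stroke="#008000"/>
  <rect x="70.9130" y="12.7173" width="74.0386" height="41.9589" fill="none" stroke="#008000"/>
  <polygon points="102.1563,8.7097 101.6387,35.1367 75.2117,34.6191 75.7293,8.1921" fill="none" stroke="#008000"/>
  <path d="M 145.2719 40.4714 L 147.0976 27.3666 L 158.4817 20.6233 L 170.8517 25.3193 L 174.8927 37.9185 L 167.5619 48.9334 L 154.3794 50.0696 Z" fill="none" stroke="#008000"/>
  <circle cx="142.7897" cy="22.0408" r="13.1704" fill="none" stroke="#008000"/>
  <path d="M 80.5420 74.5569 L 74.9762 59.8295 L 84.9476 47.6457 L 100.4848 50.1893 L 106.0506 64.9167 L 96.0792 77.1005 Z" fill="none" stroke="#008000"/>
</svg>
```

; Generated by LaserGRBL
G21
G90
G0 X69.7374 Y44.1979
M4 S296
G01 X90.0794 Y44.1979 F3717
G01 X90.0794 Y18.3615
G01 X69.7374 Y18.3615
G01 X69.7374 Y44.1979
G0 X70.9130 Y81.9442
M4 S296
G01 X144.9516 Y81.9442 F3717
G01 X144.9516 Y39.9853
G01 X70.9130 Y39.9853
G01 X70.9130 Y81.9442
G0 X102.1563 Y85.9518
M4 S296
G01 X101.6387 Y59.5248 F3717
G01 X75.2117 Y60.0424
G01 X75.7293 Y86.4694
G01 X102.1563 Y85.9518
G0 X145.2719 Y54.1901
M4 S296
G01 X147.0976 Y67.2949 F3717
G01 X158.4817 Y74.0382
G01 X170.8517 Y69.3422
G01 X174.8927 Y56.7430
G01 X167.5619 Y45.7281
G01 X154.3794 Y44.5919
G01 X145.2719 Y54.1901
G0 X155.9601 Y72.6207
M4 S296
G01 X152.1026 Y81.9336 F3717
G01 X142.7897 Y85.7911
G01 X133.4768 Y81.9336
G01 X129.6193 Y72.6207
G01 X133.4768 Y63.3078
G01 X142.7897 Y59.4503
G01 X152.1026 Y63.3078
G01 X155.9601 Y72.6207
G0 X80.5420 Y20.1046
M4 S296
G01 X74.9762 Y34.8320 F3717
G01 X84.9476 Y47.0158
G01 X100.4848 Y44.4722
G01 X106.0506 Y29.7448
G01 X96.0792 Y17.5610
G01 X80.5420 Y20.1046
M5
G0 X0.0000 Y0.0000

Since the viewBox matches the mm dimensions, user units are millimetres directly. The only transform is the Y-flip y_m = 94.6615 − y_svg.

Shape 1 is a rectangle drawn with `<path>`. Its stroke #008000 means engrave at S296, F3717. After flipping Y the toolpath is (69.7374,44.1979) → (90.0794,44.1979) → (90.0794,18.3615) → (69.7374,18.3615) → (69.7374,44.1979), returning to the start.

Shape 2 is a rectangle drawn with `<rect>`. Its stroke #008000 means engrave at S296, F3717. After flipping Y the toolpath is (70.9130,81.9442) → (144.9516,81.9442) → (144.9516,39.9853) → (70.9130,39.9853) → (70.9130,81.9442), returning to the start.

Shape 3 is a regular polygon drawn with `<polygon>`. Its stroke #008000 means engrave at S296, F3717. After flipping Y the toolpath is (102.1563,85.9518) → (101.6387,59.5248) → (75.2117,60.0424) → (75.7293,86.4694) → (102.1563,85.9518), returning to the start.

Shape 4 is a regular polygon drawn with `<path>`. Its stroke #008000 means engrave at S296, F3717. After flipping Y the toolpath is (145.2719,54.1901) → (147.0976,67.2949) → (158.4817,74.0382) → (170.8517,69.3422) → (174.8927,56.7430) → (167.5619,45.7281) → (154.3794,44.5919) → (145.2719,54.1901), returning to the start.

Shape 5 is a circle drawn with `<circle>`. Its stroke #008000 means engrave at S296, F3717. After flipping Y the toolpath is (155.9601,72.6207) → (152.1026,81.9336) → (142.7897,85.7911) → (133.4768,81.9336) → (129.6193,72.6207) → (133.4768,63.3078) → (142.7897,59.4503) → (152.1026,63.3078) → (155.9601,72.6207), returning to the start.

Shape 6 is a regular polygon drawn with `<path>`. Its stroke #008000 means engrave at S296, F3717. After flipping Y the toolpath is (80.5420,20.1046) → (74.9762,34.8320) → (84.9476,47.0158) → (100.4848,44.4722) → (106.0506,29.7448) → (96.0792,17.5610) → (80.5420,20.1046), returning to the start.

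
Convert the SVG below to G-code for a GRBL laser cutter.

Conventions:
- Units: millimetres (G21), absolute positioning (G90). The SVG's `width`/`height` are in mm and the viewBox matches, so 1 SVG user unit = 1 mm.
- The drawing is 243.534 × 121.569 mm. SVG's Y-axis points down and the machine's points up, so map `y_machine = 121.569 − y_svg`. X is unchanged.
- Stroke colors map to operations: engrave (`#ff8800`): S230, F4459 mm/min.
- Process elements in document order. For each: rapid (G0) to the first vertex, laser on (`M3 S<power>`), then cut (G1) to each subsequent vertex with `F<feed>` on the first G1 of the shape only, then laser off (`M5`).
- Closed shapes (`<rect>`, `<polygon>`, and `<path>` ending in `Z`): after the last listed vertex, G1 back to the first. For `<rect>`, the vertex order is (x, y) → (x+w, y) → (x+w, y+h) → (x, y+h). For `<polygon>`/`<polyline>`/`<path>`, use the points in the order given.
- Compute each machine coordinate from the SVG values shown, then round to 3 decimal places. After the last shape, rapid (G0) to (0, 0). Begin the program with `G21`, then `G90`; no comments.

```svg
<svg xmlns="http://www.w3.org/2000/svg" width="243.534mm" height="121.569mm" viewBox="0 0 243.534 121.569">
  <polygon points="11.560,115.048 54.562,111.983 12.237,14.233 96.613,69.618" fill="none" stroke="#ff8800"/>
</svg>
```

viewBox `0 0 243.534 121.569` with mm width/height → 1 unit = 1 mm. Flip: y_m = 121.569 − y_svg.

**Shape 1** — `<polygon>` closed polygon, stroke `#ff8800` → engrave (S230, F4459). Machine vertices: (11.560,6.521) → (54.562,9.586) → (12.237,107.336) → (96.613,51.951) → (11.560,6.521). Closed: final G1 returns to the first vertex.

G21
G90
G0 X11.560 Y6.521
M3 S230
G1 X54.562 Y9.586 F4459
G1 X12.237 Y107.336
G1 X96.613 Y51.951
G1 X11.560 Y6.521
M5
G0 X0.000 Y0.000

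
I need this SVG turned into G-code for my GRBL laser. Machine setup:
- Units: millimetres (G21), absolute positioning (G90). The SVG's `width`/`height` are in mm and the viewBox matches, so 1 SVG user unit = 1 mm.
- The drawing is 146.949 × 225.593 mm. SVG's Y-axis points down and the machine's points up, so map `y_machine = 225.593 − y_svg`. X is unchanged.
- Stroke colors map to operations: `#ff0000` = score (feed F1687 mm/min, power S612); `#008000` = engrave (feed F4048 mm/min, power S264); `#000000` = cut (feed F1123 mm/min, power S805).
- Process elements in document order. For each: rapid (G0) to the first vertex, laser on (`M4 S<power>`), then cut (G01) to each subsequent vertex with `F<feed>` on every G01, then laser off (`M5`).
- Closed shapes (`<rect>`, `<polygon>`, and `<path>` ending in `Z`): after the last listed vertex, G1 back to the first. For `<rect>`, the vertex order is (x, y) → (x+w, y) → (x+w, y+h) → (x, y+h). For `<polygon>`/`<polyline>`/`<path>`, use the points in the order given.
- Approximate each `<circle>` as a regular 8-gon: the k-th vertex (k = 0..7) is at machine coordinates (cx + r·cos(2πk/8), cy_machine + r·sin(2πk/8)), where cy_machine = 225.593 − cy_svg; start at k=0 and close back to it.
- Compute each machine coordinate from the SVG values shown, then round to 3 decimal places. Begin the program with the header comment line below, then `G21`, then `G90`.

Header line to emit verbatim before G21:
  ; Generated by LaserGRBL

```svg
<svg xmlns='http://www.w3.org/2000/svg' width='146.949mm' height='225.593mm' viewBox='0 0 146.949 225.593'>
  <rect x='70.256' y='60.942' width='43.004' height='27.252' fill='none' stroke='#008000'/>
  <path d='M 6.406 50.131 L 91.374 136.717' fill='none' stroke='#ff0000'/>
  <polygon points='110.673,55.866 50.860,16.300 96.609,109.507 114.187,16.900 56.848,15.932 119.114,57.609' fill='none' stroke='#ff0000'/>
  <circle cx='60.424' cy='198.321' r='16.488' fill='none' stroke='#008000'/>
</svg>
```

Since the viewBox matches the mm dimensions, user units are millimetres directly. The only transform is the Y-flip y_m = 225.593 − y_svg.

Shape 1 is a rectangle drawn with `<rect>`. Its stroke #008000 means engrave at S264, F4048. After flipping Y the toolpath is (70.256,164.651) → (113.260,164.651) → (113.260,137.399) → (70.256,137.399) → (70.256,164.651), returning to the start.

Shape 2 is a line segment drawn with `<path>`. Its stroke #ff0000 means score at S612, F1687. After flipping Y the toolpath is (6.406,175.462) → (91.374,88.876).

Shape 3 is a closed polygon drawn with `<polygon>`. Its stroke #ff0000 means score at S612, F1687. After flipping Y the toolpath is (110.673,169.727) → (50.860,209.293) → (96.609,116.086) → (114.187,208.693) → (56.848,209.661) → (119.114,167.984) → (110.673,169.727), returning to the start.

Shape 4 is a circle drawn with `<circle>`. Its stroke #008000 means engrave at S264, F4048. After flipping Y the toolpath is (76.912,27.272) → (72.083,38.931) → (60.424,43.760) → (48.765,38.931) → (43.936,27.272) → (48.765,15.613) → (60.424,10.784) → (72.083,15.613) → (76.912,27.272), returning to the start.

; Generated by LaserGRBL
G21
G90
G0 X70.256 Y164.651
M4 S264
G01 X113.260 Y164.651 F4048
G01 X113.260 Y137.399 F4048
G01 X70.256 Y137.399 F4048
G01 X70.256 Y164.651 F4048
M5
G0 X6.406 Y175.462
M4 S612
G01 X91.374 Y88.876 F1687
M5
G0 X110.673 Y169.727
M4 S612
G01 X50.860 Y209.293 F1687
G01 X96.609 Y116.086 F1687
G01 X114.187 Y208.693 F1687
G01 X56.848 Y209.661 F1687
G01 X119.114 Y167.984 F1687
G01 X110.673 Y169.727 F1687
M5
G0 X76.912 Y27.272
M4 S264
G01 X72.083 Y38.931 F4048
G01 X60.424 Y43.760 F4048
G01 X48.765 Y38.931 F4048
G01 X43.936 Y27.272 F4048
G01 X48.765 Y15.613 F4048
G01 X60.424 Y10.784 F4048
G01 X72.083 Y15.613 F4048
G01 X76.912 Y27.272 F4048
M5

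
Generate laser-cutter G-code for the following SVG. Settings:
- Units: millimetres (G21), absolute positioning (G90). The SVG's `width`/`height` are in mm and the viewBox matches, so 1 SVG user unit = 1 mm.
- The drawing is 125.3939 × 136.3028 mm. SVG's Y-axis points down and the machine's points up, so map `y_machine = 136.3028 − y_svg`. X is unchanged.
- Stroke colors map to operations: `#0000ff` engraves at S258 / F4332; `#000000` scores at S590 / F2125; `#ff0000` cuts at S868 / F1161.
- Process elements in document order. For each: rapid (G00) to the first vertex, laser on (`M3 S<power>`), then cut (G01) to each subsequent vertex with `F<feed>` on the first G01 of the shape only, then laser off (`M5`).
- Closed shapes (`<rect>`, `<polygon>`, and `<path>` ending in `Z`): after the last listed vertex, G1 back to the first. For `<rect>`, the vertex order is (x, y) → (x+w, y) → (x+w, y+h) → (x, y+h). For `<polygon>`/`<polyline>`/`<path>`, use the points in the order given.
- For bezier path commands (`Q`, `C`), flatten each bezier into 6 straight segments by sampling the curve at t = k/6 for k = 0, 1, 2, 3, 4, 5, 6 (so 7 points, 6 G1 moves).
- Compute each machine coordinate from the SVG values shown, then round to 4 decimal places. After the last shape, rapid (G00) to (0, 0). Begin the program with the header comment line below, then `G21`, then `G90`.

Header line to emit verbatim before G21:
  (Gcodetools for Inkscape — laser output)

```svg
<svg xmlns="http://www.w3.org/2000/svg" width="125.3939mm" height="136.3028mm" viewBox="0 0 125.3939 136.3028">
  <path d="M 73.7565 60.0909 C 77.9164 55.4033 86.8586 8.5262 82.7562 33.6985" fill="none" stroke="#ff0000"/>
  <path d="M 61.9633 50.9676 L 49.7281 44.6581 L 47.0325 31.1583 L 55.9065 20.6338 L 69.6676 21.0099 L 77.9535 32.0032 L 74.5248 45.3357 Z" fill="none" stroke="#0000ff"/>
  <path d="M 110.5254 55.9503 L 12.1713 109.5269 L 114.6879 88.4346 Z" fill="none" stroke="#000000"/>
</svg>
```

1 u = 1 mm; y_m = 136.3028 − y.

[1] `<path>` cubic bezier, #ff0000→cut S868 F1161: (73.7565,76.2119) → (76.1524,81.5426) → (78.8502,90.7316) → (81.3547,100.6056) → (83.1707,107.9912) → (83.8029,109.7152) → (82.7562,102.6043)

[2] `<path>` regular polygon, #0000ff→engrave S258 F4332: (61.9633,85.3352) → (49.7281,91.6447) → (47.0325,105.1445) → (55.9065,115.6690) → (69.6676,115.2929) → (77.9535,104.2996) → (74.5248,90.9671) → (61.9633,85.3352) (closed)

[3] `<path>` closed polygon, #000000→score S590 F2125: (110.5254,80.3525) → (12.1713,26.7759) → (114.6879,47.8682) → (110.5254,80.3525) (closed)

(Gcodetools for Inkscape — laser output)
G21
G90
G00 X73.7565 Y76.2119
M3 S868
G01 X76.1524 Y81.5426 F1161
G01 X78.8502 Y90.7316
G01 X81.3547 Y100.6056
G01 X83.1707 Y107.9912
G01 X83.8029 Y109.7152
G01 X82.7562 Y102.6043
M5
G00 X61.9633 Y85.3352
M3 S258
G01 X49.7281 Y91.6447 F4332
G01 X47.0325 Y105.1445
G01 X55.9065 Y115.6690
G01 X69.6676 Y115.2929
G01 X77.9535 Y104.2996
G01 X74.5248 Y90.9671
G01 X61.9633 Y85.3352
M5
G00 X110.5254 Y80.3525
M3 S590
G01 X12.1713 Y26.7759 F2125
G01 X114.6879 Y47.8682
G01 X110.5254 Y80.3525
M5
G00 X0.0000 Y0.0000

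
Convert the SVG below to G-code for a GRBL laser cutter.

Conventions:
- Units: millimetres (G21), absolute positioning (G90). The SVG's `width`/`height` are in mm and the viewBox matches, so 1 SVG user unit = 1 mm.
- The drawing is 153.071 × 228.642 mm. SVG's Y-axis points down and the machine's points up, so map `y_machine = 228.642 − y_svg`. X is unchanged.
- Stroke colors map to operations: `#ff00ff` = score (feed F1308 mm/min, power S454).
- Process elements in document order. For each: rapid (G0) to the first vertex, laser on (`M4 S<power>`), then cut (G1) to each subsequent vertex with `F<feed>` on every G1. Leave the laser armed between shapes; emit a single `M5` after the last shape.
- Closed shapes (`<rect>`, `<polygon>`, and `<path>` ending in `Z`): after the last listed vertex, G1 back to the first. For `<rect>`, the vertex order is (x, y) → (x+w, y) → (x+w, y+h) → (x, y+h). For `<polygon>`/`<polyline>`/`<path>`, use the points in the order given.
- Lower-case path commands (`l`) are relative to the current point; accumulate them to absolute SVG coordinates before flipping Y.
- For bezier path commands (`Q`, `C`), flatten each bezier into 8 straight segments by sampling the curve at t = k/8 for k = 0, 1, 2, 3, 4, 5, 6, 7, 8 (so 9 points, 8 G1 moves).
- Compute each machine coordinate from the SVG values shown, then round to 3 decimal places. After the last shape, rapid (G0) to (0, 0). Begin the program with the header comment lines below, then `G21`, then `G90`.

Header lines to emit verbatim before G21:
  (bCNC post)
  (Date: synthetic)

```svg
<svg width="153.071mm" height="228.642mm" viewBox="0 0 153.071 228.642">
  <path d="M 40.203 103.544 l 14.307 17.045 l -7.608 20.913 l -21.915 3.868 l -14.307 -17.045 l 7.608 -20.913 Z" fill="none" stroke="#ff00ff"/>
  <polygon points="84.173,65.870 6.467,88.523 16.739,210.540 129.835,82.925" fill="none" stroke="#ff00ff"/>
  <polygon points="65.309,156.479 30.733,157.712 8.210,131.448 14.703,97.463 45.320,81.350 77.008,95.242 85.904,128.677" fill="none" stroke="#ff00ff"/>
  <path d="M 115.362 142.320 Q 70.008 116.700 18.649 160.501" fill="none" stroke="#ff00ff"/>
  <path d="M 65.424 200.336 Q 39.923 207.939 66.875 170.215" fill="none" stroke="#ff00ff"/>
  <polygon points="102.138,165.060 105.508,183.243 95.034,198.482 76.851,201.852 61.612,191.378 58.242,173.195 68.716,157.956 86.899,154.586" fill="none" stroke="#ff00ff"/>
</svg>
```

Since the viewBox matches the mm dimensions, user units are millimetres directly. The only transform is the Y-flip y_m = 228.642 − y_svg.

Shape 1 is a regular polygon drawn with `<path>`. Its stroke #ff00ff means score at S454, F1308. After flipping Y the toolpath is (40.203,125.098) → (54.510,108.053) → (46.902,87.140) → (24.987,83.272) → (10.680,100.317) → (18.288,121.230) → (40.203,125.098), returning to the start.

Shape 2 is a closed polygon drawn with `<polygon>`. Its stroke #ff00ff means score at S454, F1308. After flipping Y the toolpath is (84.173,162.772) → (6.467,140.119) → (16.739,18.102) → (129.835,145.717) → (84.173,162.772), returning to the start.

Shape 3 is a regular polygon drawn with `<polygon>`. Its stroke #ff00ff means score at S454, F1308. After flipping Y the toolpath is (65.309,72.163) → (30.733,70.930) → (8.210,97.194) → (14.703,131.179) → (45.320,147.292) → (77.008,133.400) → (85.904,99.965) → (65.309,72.163), returning to the start.

Shape 4 is a quadratic bezier drawn with `<path>`. Its stroke #ff00ff means score at S454, F1308. After flipping Y the toolpath is (115.362,86.322) → (103.930,91.642) → (92.310,94.793) → (80.502,95.775) → (68.507,94.587) → (56.324,91.229) → (43.953,85.703) → (31.395,78.007) → (18.649,68.141).

Shape 5 is a quadratic bezier drawn with `<path>`. Its stroke #ff00ff means score at S454, F1308. After flipping Y the toolpath is (65.424,28.306) → (59.868,27.113) → (55.952,27.337) → (53.674,28.978) → (53.036,32.035) → (54.037,36.508) → (56.677,42.398) → (60.957,49.704) → (66.875,58.427).

Shape 6 is a regular polygon drawn with `<polygon>`. Its stroke #ff00ff means score at S454, F1308. After flipping Y the toolpath is (102.138,63.582) → (105.508,45.399) → (95.034,30.160) → (76.851,26.790) → (61.612,37.264) → (58.242,55.447) → (68.716,70.686) → (86.899,74.056) → (102.138,63.582), returning to the start.

(bCNC post)
(Date: synthetic)
G21
G90
G0 X40.203 Y125.098
M4 S454
G1 X54.510 Y108.053 F1308
G1 X46.902 Y87.140 F1308
G1 X24.987 Y83.272 F1308
G1 X10.680 Y100.317 F1308
G1 X18.288 Y121.230 F1308
G1 X40.203 Y125.098 F1308
G0 X84.173 Y162.772
M4 S454
G1 X6.467 Y140.119 F1308
G1 X16.739 Y18.102 F1308
G1 X129.835 Y145.717 F1308
G1 X84.173 Y162.772 F1308
G0 X65.309 Y72.163
M4 S454
G1 X30.733 Y70.930 F1308
G1 X8.210 Y97.194 F1308
G1 X14.703 Y131.179 F1308
G1 X45.320 Y147.292 F1308
G1 X77.008 Y133.400 F1308
G1 X85.904 Y99.965 F1308
G1 X65.309 Y72.163 F1308
G0 X115.362 Y86.322
M4 S454
G1 X103.930 Y91.642 F1308
G1 X92.310 Y94.793 F1308
G1 X80.502 Y95.775 F1308
G1 X68.507 Y94.587 F1308
G1 X56.324 Y91.229 F1308
G1 X43.953 Y85.703 F1308
G1 X31.395 Y78.007 F1308
G1 X18.649 Y68.141 F1308
G0 X65.424 Y28.306
M4 S454
G1 X59.868 Y27.113 F1308
G1 X55.952 Y27.337 F1308
G1 X53.674 Y28.978 F1308
G1 X53.036 Y32.035 F1308
G1 X54.037 Y36.508 F1308
G1 X56.677 Y42.398 F1308
G1 X60.957 Y49.704 F1308
G1 X66.875 Y58.427 F1308
G0 X102.138 Y63.582
M4 S454
G1 X105.508 Y45.399 F1308
G1 X95.034 Y30.160 F1308
G1 X76.851 Y26.790 F1308
G1 X61.612 Y37.264 F1308
G1 X58.242 Y55.447 F1308
G1 X68.716 Y70.686 F1308
G1 X86.899 Y74.056 F1308
G1 X102.138 Y63.582 F1308
M5
G0 X0.000 Y0.000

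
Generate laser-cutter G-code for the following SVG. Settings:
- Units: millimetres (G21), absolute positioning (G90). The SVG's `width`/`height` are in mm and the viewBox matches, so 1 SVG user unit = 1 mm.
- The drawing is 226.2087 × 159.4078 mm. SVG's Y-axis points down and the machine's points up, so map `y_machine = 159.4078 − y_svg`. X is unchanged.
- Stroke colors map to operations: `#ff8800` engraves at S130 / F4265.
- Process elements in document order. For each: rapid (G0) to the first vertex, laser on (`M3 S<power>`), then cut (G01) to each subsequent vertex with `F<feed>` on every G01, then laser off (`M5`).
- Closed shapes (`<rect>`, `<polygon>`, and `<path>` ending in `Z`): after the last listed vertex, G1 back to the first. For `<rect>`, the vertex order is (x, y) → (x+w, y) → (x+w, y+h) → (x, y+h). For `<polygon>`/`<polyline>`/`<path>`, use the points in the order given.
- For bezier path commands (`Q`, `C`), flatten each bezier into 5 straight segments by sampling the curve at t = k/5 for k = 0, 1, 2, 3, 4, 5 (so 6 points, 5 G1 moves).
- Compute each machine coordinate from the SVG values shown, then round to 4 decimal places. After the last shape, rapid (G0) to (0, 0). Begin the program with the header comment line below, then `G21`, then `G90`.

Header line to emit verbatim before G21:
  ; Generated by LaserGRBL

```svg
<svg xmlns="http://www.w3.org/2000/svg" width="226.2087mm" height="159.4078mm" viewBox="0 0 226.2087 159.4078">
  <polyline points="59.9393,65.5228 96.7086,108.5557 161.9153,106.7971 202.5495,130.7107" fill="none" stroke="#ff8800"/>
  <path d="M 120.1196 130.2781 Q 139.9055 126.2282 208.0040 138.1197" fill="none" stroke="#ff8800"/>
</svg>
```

; Generated by LaserGRBL
G21
G90
G0 X59.9393 Y93.8850
M3 S130
G01 X96.7086 Y50.8521 F4265
G01 X161.9153 Y52.6107 F4265
G01 X202.5495 Y28.6971 F4265
M5
G0 X120.1196 Y29.1297
M3 S130
G01 X129.9665 Y30.1120 F4265
G01 X143.6783 Y29.8190 F4265
G01 X161.2552 Y28.2507 F4265
G01 X182.6971 Y25.4070 F4265
G01 X208.0040 Y21.2881 F4265
M5
G0 X0.0000 Y0.0000

1 u = 1 mm; y_m = 159.4078 − y.

[1] `<polyline>` open polyline, #ff8800→engrave S130 F4265: (59.9393,93.8850) → (96.7086,50.8521) → (161.9153,52.6107) → (202.5495,28.6971)

[2] `<path>` quadratic bezier, #ff8800→engrave S130 F4265: (120.1196,29.1297) → (129.9665,30.1120) → (143.6783,29.8190) → (161.2552,28.2507) → (182.6971,25.4070) → (208.0040,21.2881)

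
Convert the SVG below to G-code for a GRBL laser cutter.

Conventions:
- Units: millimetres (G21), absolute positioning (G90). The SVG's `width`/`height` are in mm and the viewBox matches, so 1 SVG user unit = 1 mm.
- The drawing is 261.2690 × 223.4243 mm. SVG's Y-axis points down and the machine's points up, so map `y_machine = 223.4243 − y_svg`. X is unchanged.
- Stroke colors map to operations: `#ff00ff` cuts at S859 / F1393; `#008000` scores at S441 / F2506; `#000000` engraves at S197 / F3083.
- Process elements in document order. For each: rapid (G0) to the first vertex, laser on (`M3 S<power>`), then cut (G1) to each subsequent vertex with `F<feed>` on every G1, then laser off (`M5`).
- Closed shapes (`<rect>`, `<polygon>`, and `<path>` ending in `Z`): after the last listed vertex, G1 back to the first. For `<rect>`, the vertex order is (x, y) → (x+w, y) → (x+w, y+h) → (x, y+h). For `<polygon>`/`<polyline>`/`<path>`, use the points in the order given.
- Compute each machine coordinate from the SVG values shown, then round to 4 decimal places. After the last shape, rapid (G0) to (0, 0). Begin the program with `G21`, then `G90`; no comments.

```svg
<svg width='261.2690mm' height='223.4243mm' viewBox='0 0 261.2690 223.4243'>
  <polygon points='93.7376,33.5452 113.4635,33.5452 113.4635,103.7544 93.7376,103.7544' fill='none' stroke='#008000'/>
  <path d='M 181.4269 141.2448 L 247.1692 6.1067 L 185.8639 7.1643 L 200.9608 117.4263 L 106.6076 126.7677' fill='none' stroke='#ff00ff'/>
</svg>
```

G21
G90
G0 X93.7376 Y189.8791
M3 S441
G1 X113.4635 Y189.8791 F2506
G1 X113.4635 Y119.6699 F2506
G1 X93.7376 Y119.6699 F2506
G1 X93.7376 Y189.8791 F2506
M5
G0 X181.4269 Y82.1795
M3 S859
G1 X247.1692 Y217.3176 F1393
G1 X185.8639 Y216.2600 F1393
G1 X200.9608 Y105.9980 F1393
G1 X106.6076 Y96.6566 F1393
M5
G0 X0.0000 Y0.0000

viewBox `0 0 261.2690 223.4243` with mm width/height → 1 unit = 1 mm. Flip: y_m = 223.4243 − y_svg.

**Shape 1** — `<polygon>` rectangle, stroke `#008000` → score (S441, F2506). Machine vertices: (93.7376,189.8791) → (113.4635,189.8791) → (113.4635,119.6699) → (93.7376,119.6699) → (93.7376,189.8791). Closed: final G1 returns to the first vertex.

**Shape 2** — `<path>` open polyline, stroke `#ff00ff` → cut (S859, F1393). Machine vertices: (181.4269,82.1795) → (247.1692,217.3176) → (185.8639,216.2600) → (200.9608,105.9980) → (106.6076,96.6566). Open path.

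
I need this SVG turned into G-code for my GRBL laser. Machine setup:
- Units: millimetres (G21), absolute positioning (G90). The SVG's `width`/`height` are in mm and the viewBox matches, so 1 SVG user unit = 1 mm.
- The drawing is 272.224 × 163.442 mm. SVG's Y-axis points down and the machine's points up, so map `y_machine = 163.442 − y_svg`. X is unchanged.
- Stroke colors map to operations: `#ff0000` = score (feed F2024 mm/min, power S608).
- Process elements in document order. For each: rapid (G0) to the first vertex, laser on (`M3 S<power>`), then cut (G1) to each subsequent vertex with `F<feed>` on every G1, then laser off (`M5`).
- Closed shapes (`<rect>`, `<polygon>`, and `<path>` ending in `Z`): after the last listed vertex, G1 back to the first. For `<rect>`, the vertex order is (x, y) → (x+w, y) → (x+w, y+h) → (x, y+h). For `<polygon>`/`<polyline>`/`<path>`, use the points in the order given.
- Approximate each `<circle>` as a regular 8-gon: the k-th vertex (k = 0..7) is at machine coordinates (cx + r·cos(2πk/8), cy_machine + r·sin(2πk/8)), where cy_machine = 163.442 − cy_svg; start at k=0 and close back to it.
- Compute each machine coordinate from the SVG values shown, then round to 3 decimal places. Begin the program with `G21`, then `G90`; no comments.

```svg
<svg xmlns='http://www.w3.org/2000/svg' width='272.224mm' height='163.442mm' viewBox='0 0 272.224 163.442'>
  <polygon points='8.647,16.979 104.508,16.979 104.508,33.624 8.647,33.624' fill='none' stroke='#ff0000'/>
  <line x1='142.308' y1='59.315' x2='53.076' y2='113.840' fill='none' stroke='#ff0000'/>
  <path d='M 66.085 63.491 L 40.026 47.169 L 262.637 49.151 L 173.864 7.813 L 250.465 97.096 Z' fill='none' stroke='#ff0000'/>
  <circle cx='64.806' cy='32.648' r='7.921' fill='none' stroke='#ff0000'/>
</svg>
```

G21
G90
G0 X8.647 Y146.463
M3 S608
G1 X104.508 Y146.463 F2024
G1 X104.508 Y129.818 F2024
G1 X8.647 Y129.818 F2024
G1 X8.647 Y146.463 F2024
M5
G0 X142.308 Y104.127
M3 S608
G1 X53.076 Y49.602 F2024
M5
G0 X66.085 Y99.951
M3 S608
G1 X40.026 Y116.273 F2024
G1 X262.637 Y114.291 F2024
G1 X173.864 Y155.629 F2024
G1 X250.465 Y66.346 F2024
G1 X66.085 Y99.951 F2024
M5
G0 X72.727 Y130.794
M3 S608
G1 X70.407 Y136.395 F2024
G1 X64.806 Y138.715 F2024
G1 X59.205 Y136.395 F2024
G1 X56.885 Y130.794 F2024
G1 X59.205 Y125.193 F2024
G1 X64.806 Y122.873 F2024
G1 X70.407 Y125.193 F2024
G1 X72.727 Y130.794 F2024
M5

1 u = 1 mm; y_m = 163.442 − y.

[1] `<polygon>` rectangle, #ff0000→score S608 F2024: (8.647,146.463) → (104.508,146.463) → (104.508,129.818) → (8.647,129.818) → (8.647,146.463) (closed)

[2] `<line>` line segment, #ff0000→score S608 F2024: (142.308,104.127) → (53.076,49.602)

[3] `<path>` closed polygon, #ff0000→score S608 F2024: (66.085,99.951) → (40.026,116.273) → (262.637,114.291) → (173.864,155.629) → (250.465,66.346) → (66.085,99.951) (closed)

[4] `<circle>` circle, #ff0000→score S608 F2024: (72.727,130.794) → (70.407,136.395) → (64.806,138.715) → (59.205,136.395) → (56.885,130.794) → (59.205,125.193) → (64.806,122.873) → (70.407,125.193) → (72.727,130.794) (closed)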